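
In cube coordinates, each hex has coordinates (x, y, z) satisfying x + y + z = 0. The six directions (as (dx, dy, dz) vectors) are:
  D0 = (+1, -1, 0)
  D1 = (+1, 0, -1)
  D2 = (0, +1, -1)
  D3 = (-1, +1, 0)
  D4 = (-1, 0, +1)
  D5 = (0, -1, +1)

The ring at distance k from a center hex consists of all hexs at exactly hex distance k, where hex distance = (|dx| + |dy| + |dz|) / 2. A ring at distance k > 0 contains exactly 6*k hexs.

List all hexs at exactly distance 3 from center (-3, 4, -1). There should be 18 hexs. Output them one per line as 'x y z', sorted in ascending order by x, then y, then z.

Walk ring at distance 3 from (-3, 4, -1):
Start at center + D4*3 = (-6, 4, 2)
  hex 0: (-6, 4, 2)
  hex 1: (-5, 3, 2)
  hex 2: (-4, 2, 2)
  hex 3: (-3, 1, 2)
  hex 4: (-2, 1, 1)
  hex 5: (-1, 1, 0)
  hex 6: (0, 1, -1)
  hex 7: (0, 2, -2)
  hex 8: (0, 3, -3)
  hex 9: (0, 4, -4)
  hex 10: (-1, 5, -4)
  hex 11: (-2, 6, -4)
  hex 12: (-3, 7, -4)
  hex 13: (-4, 7, -3)
  hex 14: (-5, 7, -2)
  hex 15: (-6, 7, -1)
  hex 16: (-6, 6, 0)
  hex 17: (-6, 5, 1)
Sorted: 18 hexes.

Answer: -6 4 2
-6 5 1
-6 6 0
-6 7 -1
-5 3 2
-5 7 -2
-4 2 2
-4 7 -3
-3 1 2
-3 7 -4
-2 1 1
-2 6 -4
-1 1 0
-1 5 -4
0 1 -1
0 2 -2
0 3 -3
0 4 -4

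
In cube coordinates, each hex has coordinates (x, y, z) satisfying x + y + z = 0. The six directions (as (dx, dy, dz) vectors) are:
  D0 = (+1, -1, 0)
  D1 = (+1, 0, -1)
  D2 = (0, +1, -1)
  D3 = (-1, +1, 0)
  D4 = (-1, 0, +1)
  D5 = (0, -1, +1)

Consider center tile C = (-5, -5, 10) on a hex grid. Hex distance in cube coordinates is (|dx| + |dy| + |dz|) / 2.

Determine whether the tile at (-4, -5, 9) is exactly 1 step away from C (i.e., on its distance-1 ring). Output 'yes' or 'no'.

|px - cx| = |-4 - (-5)| = 1
|py - cy| = |-5 - (-5)| = 0
|pz - cz| = |9 - 10| = 1
distance = (1+0+1)/2 = 2/2 = 1
radius = 1; distance == radius -> yes

Answer: yes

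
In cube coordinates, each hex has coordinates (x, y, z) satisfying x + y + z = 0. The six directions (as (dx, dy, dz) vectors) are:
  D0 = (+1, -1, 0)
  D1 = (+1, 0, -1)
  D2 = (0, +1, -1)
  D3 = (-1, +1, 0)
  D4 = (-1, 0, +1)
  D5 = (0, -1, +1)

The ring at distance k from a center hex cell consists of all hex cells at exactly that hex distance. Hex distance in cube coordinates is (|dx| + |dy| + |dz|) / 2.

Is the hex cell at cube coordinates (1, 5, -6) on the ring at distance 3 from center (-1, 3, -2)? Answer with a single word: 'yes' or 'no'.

|px - cx| = |1 - (-1)| = 2
|py - cy| = |5 - 3| = 2
|pz - cz| = |-6 - (-2)| = 4
distance = (2+2+4)/2 = 8/2 = 4
radius = 3; distance != radius -> no

Answer: no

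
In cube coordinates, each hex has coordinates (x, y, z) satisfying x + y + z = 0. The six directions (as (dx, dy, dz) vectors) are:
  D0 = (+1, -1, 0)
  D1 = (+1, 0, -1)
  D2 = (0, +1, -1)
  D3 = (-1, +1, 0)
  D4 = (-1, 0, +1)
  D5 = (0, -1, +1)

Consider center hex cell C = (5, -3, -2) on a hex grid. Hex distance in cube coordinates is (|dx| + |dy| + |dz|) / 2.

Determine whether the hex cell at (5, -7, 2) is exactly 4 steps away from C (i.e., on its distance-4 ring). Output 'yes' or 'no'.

|px - cx| = |5 - 5| = 0
|py - cy| = |-7 - (-3)| = 4
|pz - cz| = |2 - (-2)| = 4
distance = (0+4+4)/2 = 8/2 = 4
radius = 4; distance == radius -> yes

Answer: yes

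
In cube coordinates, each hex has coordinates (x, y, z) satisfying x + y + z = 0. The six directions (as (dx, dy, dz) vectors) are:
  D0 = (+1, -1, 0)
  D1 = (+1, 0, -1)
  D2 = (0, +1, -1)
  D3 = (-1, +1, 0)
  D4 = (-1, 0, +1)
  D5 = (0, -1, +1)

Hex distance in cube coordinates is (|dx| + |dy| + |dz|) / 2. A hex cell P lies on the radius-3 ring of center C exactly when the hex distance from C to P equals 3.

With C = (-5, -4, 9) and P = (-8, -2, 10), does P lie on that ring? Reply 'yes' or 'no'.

|px - cx| = |-8 - (-5)| = 3
|py - cy| = |-2 - (-4)| = 2
|pz - cz| = |10 - 9| = 1
distance = (3+2+1)/2 = 6/2 = 3
radius = 3; distance == radius -> yes

Answer: yes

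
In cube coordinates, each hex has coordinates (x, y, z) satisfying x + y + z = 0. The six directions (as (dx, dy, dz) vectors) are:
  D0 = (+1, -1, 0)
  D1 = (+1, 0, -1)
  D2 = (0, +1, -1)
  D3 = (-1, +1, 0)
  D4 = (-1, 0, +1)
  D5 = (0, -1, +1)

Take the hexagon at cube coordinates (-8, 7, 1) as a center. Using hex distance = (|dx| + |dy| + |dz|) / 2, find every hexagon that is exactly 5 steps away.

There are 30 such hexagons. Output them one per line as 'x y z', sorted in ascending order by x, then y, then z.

Answer: -13 7 6
-13 8 5
-13 9 4
-13 10 3
-13 11 2
-13 12 1
-12 6 6
-12 12 0
-11 5 6
-11 12 -1
-10 4 6
-10 12 -2
-9 3 6
-9 12 -3
-8 2 6
-8 12 -4
-7 2 5
-7 11 -4
-6 2 4
-6 10 -4
-5 2 3
-5 9 -4
-4 2 2
-4 8 -4
-3 2 1
-3 3 0
-3 4 -1
-3 5 -2
-3 6 -3
-3 7 -4

Derivation:
Walk ring at distance 5 from (-8, 7, 1):
Start at center + D4*5 = (-13, 7, 6)
  hex 0: (-13, 7, 6)
  hex 1: (-12, 6, 6)
  hex 2: (-11, 5, 6)
  hex 3: (-10, 4, 6)
  hex 4: (-9, 3, 6)
  hex 5: (-8, 2, 6)
  hex 6: (-7, 2, 5)
  hex 7: (-6, 2, 4)
  hex 8: (-5, 2, 3)
  hex 9: (-4, 2, 2)
  hex 10: (-3, 2, 1)
  hex 11: (-3, 3, 0)
  hex 12: (-3, 4, -1)
  hex 13: (-3, 5, -2)
  hex 14: (-3, 6, -3)
  hex 15: (-3, 7, -4)
  hex 16: (-4, 8, -4)
  hex 17: (-5, 9, -4)
  hex 18: (-6, 10, -4)
  hex 19: (-7, 11, -4)
  hex 20: (-8, 12, -4)
  hex 21: (-9, 12, -3)
  hex 22: (-10, 12, -2)
  hex 23: (-11, 12, -1)
  hex 24: (-12, 12, 0)
  hex 25: (-13, 12, 1)
  hex 26: (-13, 11, 2)
  hex 27: (-13, 10, 3)
  hex 28: (-13, 9, 4)
  hex 29: (-13, 8, 5)
Sorted: 30 hexes.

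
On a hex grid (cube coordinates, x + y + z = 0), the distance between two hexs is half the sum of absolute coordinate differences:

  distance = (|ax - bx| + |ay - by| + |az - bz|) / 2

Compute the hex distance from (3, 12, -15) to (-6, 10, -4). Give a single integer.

|ax - bx| = |3 - (-6)| = 9
|ay - by| = |12 - 10| = 2
|az - bz| = |-15 - (-4)| = 11
distance = (9 + 2 + 11) / 2 = 22 / 2 = 11

Answer: 11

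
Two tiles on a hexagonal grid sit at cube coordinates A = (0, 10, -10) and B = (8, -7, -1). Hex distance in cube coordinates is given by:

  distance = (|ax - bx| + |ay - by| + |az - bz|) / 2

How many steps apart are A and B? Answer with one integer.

|ax - bx| = |0 - 8| = 8
|ay - by| = |10 - (-7)| = 17
|az - bz| = |-10 - (-1)| = 9
distance = (8 + 17 + 9) / 2 = 34 / 2 = 17

Answer: 17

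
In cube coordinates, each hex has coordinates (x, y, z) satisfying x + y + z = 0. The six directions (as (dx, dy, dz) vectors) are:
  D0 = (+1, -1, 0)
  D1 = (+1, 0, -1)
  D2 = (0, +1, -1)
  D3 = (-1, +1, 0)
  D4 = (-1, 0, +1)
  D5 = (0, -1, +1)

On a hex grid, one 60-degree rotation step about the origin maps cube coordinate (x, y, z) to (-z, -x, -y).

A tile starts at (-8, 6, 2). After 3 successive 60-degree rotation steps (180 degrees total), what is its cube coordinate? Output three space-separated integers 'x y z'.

Answer: 8 -6 -2

Derivation:
Start: (-8, 6, 2)
Step 1: (-8, 6, 2) -> (-(2), -(-8), -(6)) = (-2, 8, -6)
Step 2: (-2, 8, -6) -> (-(-6), -(-2), -(8)) = (6, 2, -8)
Step 3: (6, 2, -8) -> (-(-8), -(6), -(2)) = (8, -6, -2)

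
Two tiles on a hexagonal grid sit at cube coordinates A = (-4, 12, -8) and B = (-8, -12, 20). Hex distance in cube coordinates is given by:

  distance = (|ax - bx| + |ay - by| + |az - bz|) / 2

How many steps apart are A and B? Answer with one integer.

Answer: 28

Derivation:
|ax - bx| = |-4 - (-8)| = 4
|ay - by| = |12 - (-12)| = 24
|az - bz| = |-8 - 20| = 28
distance = (4 + 24 + 28) / 2 = 56 / 2 = 28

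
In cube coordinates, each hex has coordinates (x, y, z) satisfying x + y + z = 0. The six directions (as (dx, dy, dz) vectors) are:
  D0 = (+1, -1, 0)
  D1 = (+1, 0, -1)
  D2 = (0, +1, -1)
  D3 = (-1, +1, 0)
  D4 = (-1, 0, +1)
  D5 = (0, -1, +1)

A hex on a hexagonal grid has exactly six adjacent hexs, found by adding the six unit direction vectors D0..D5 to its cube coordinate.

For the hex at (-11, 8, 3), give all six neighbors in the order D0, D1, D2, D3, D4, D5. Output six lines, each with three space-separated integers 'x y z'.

Center: (-11, 8, 3). Add each direction:
  D0: (-11, 8, 3) + (1, -1, 0) = (-10, 7, 3)
  D1: (-11, 8, 3) + (1, 0, -1) = (-10, 8, 2)
  D2: (-11, 8, 3) + (0, 1, -1) = (-11, 9, 2)
  D3: (-11, 8, 3) + (-1, 1, 0) = (-12, 9, 3)
  D4: (-11, 8, 3) + (-1, 0, 1) = (-12, 8, 4)
  D5: (-11, 8, 3) + (0, -1, 1) = (-11, 7, 4)

Answer: -10 7 3
-10 8 2
-11 9 2
-12 9 3
-12 8 4
-11 7 4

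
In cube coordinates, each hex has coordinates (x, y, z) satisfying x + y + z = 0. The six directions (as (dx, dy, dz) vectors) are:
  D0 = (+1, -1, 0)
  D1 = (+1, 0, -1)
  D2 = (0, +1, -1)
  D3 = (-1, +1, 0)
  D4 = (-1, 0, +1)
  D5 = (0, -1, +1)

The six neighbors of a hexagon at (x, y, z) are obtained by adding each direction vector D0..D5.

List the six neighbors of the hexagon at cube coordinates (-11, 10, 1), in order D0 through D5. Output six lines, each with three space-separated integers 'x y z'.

Center: (-11, 10, 1). Add each direction:
  D0: (-11, 10, 1) + (1, -1, 0) = (-10, 9, 1)
  D1: (-11, 10, 1) + (1, 0, -1) = (-10, 10, 0)
  D2: (-11, 10, 1) + (0, 1, -1) = (-11, 11, 0)
  D3: (-11, 10, 1) + (-1, 1, 0) = (-12, 11, 1)
  D4: (-11, 10, 1) + (-1, 0, 1) = (-12, 10, 2)
  D5: (-11, 10, 1) + (0, -1, 1) = (-11, 9, 2)

Answer: -10 9 1
-10 10 0
-11 11 0
-12 11 1
-12 10 2
-11 9 2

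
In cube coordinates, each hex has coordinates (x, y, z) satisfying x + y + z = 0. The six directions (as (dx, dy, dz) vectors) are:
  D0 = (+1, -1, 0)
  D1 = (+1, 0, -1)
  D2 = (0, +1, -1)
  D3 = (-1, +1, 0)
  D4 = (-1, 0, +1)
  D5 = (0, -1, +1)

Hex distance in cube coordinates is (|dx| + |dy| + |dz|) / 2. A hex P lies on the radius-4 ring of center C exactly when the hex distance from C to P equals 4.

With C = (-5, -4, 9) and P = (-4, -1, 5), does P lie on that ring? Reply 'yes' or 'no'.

|px - cx| = |-4 - (-5)| = 1
|py - cy| = |-1 - (-4)| = 3
|pz - cz| = |5 - 9| = 4
distance = (1+3+4)/2 = 8/2 = 4
radius = 4; distance == radius -> yes

Answer: yes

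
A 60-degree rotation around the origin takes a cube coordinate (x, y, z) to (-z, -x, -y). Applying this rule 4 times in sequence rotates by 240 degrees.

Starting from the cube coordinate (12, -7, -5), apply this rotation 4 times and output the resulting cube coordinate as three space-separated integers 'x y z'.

Start: (12, -7, -5)
Step 1: (12, -7, -5) -> (-(-5), -(12), -(-7)) = (5, -12, 7)
Step 2: (5, -12, 7) -> (-(7), -(5), -(-12)) = (-7, -5, 12)
Step 3: (-7, -5, 12) -> (-(12), -(-7), -(-5)) = (-12, 7, 5)
Step 4: (-12, 7, 5) -> (-(5), -(-12), -(7)) = (-5, 12, -7)

Answer: -5 12 -7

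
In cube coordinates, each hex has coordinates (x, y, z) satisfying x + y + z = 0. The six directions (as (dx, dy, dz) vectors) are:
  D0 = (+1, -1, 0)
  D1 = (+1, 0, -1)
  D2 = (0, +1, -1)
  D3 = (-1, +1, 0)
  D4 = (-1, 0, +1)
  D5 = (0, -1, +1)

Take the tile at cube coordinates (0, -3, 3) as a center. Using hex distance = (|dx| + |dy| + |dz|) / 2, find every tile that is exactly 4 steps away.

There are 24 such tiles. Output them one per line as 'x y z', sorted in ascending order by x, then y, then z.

Answer: -4 -3 7
-4 -2 6
-4 -1 5
-4 0 4
-4 1 3
-3 -4 7
-3 1 2
-2 -5 7
-2 1 1
-1 -6 7
-1 1 0
0 -7 7
0 1 -1
1 -7 6
1 0 -1
2 -7 5
2 -1 -1
3 -7 4
3 -2 -1
4 -7 3
4 -6 2
4 -5 1
4 -4 0
4 -3 -1

Derivation:
Walk ring at distance 4 from (0, -3, 3):
Start at center + D4*4 = (-4, -3, 7)
  hex 0: (-4, -3, 7)
  hex 1: (-3, -4, 7)
  hex 2: (-2, -5, 7)
  hex 3: (-1, -6, 7)
  hex 4: (0, -7, 7)
  hex 5: (1, -7, 6)
  hex 6: (2, -7, 5)
  hex 7: (3, -7, 4)
  hex 8: (4, -7, 3)
  hex 9: (4, -6, 2)
  hex 10: (4, -5, 1)
  hex 11: (4, -4, 0)
  hex 12: (4, -3, -1)
  hex 13: (3, -2, -1)
  hex 14: (2, -1, -1)
  hex 15: (1, 0, -1)
  hex 16: (0, 1, -1)
  hex 17: (-1, 1, 0)
  hex 18: (-2, 1, 1)
  hex 19: (-3, 1, 2)
  hex 20: (-4, 1, 3)
  hex 21: (-4, 0, 4)
  hex 22: (-4, -1, 5)
  hex 23: (-4, -2, 6)
Sorted: 24 hexes.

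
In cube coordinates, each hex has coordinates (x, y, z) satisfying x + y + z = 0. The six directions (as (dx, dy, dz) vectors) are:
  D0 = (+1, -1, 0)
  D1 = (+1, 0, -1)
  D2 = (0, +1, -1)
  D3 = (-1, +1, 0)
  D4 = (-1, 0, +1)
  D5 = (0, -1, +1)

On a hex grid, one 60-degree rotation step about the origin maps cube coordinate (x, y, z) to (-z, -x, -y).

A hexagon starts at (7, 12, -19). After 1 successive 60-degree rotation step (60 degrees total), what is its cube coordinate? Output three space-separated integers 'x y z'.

Start: (7, 12, -19)
Step 1: (7, 12, -19) -> (-(-19), -(7), -(12)) = (19, -7, -12)

Answer: 19 -7 -12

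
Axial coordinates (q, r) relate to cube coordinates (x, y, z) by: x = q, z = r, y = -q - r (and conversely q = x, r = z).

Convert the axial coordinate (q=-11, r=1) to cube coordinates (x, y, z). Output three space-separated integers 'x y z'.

Answer: -11 10 1

Derivation:
x = q = -11
z = r = 1
y = -x - z = -(-11) - (1) = 10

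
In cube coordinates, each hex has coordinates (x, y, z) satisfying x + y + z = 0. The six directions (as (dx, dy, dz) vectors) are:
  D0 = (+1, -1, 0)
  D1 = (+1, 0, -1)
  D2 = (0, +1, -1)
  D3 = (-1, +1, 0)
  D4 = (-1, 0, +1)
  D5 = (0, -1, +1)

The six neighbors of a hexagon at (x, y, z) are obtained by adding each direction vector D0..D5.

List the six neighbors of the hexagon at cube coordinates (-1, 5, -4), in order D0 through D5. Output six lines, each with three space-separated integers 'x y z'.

Center: (-1, 5, -4). Add each direction:
  D0: (-1, 5, -4) + (1, -1, 0) = (0, 4, -4)
  D1: (-1, 5, -4) + (1, 0, -1) = (0, 5, -5)
  D2: (-1, 5, -4) + (0, 1, -1) = (-1, 6, -5)
  D3: (-1, 5, -4) + (-1, 1, 0) = (-2, 6, -4)
  D4: (-1, 5, -4) + (-1, 0, 1) = (-2, 5, -3)
  D5: (-1, 5, -4) + (0, -1, 1) = (-1, 4, -3)

Answer: 0 4 -4
0 5 -5
-1 6 -5
-2 6 -4
-2 5 -3
-1 4 -3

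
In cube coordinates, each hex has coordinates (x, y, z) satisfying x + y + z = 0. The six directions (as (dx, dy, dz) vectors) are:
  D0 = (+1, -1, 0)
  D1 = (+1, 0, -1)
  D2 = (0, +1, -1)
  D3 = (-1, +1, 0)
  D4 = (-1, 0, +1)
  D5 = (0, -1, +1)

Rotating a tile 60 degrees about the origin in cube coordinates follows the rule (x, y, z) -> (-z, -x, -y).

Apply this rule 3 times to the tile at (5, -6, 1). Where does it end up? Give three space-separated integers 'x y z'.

Answer: -5 6 -1

Derivation:
Start: (5, -6, 1)
Step 1: (5, -6, 1) -> (-(1), -(5), -(-6)) = (-1, -5, 6)
Step 2: (-1, -5, 6) -> (-(6), -(-1), -(-5)) = (-6, 1, 5)
Step 3: (-6, 1, 5) -> (-(5), -(-6), -(1)) = (-5, 6, -1)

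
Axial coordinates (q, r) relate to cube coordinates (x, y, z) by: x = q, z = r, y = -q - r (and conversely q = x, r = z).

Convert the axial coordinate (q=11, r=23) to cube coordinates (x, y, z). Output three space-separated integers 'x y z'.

x = q = 11
z = r = 23
y = -x - z = -(11) - (23) = -34

Answer: 11 -34 23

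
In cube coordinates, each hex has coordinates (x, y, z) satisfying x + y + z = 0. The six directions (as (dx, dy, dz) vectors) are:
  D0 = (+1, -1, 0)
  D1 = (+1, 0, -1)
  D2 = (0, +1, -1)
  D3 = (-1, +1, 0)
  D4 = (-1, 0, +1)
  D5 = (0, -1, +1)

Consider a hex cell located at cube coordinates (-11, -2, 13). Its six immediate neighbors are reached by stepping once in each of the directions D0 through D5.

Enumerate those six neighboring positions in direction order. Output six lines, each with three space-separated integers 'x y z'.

Center: (-11, -2, 13). Add each direction:
  D0: (-11, -2, 13) + (1, -1, 0) = (-10, -3, 13)
  D1: (-11, -2, 13) + (1, 0, -1) = (-10, -2, 12)
  D2: (-11, -2, 13) + (0, 1, -1) = (-11, -1, 12)
  D3: (-11, -2, 13) + (-1, 1, 0) = (-12, -1, 13)
  D4: (-11, -2, 13) + (-1, 0, 1) = (-12, -2, 14)
  D5: (-11, -2, 13) + (0, -1, 1) = (-11, -3, 14)

Answer: -10 -3 13
-10 -2 12
-11 -1 12
-12 -1 13
-12 -2 14
-11 -3 14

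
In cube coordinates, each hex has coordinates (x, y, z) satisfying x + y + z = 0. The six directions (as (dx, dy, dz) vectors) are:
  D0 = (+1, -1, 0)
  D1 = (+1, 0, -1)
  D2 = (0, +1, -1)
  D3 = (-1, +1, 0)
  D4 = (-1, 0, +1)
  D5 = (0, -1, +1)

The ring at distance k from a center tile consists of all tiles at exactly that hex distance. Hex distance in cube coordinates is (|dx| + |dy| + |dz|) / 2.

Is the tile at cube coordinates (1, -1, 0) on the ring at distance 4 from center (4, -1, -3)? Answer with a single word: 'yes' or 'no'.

Answer: no

Derivation:
|px - cx| = |1 - 4| = 3
|py - cy| = |-1 - (-1)| = 0
|pz - cz| = |0 - (-3)| = 3
distance = (3+0+3)/2 = 6/2 = 3
radius = 4; distance != radius -> no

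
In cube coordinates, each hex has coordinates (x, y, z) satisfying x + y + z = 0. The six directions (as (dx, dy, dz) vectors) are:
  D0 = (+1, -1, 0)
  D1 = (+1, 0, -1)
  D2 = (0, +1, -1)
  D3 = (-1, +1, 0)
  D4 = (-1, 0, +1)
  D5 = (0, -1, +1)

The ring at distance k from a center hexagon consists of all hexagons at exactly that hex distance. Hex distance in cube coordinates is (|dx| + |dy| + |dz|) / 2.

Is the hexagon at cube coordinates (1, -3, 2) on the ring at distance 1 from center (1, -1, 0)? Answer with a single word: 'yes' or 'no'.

|px - cx| = |1 - 1| = 0
|py - cy| = |-3 - (-1)| = 2
|pz - cz| = |2 - 0| = 2
distance = (0+2+2)/2 = 4/2 = 2
radius = 1; distance != radius -> no

Answer: no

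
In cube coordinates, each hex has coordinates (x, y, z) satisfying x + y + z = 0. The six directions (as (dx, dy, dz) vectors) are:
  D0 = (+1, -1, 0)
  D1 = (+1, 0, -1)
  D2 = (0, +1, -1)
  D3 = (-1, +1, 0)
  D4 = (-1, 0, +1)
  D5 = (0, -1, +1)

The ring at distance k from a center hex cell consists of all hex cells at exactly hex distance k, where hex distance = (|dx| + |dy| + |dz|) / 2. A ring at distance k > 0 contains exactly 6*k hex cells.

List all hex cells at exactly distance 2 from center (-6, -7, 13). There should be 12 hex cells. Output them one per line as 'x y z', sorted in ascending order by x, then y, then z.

Answer: -8 -7 15
-8 -6 14
-8 -5 13
-7 -8 15
-7 -5 12
-6 -9 15
-6 -5 11
-5 -9 14
-5 -6 11
-4 -9 13
-4 -8 12
-4 -7 11

Derivation:
Walk ring at distance 2 from (-6, -7, 13):
Start at center + D4*2 = (-8, -7, 15)
  hex 0: (-8, -7, 15)
  hex 1: (-7, -8, 15)
  hex 2: (-6, -9, 15)
  hex 3: (-5, -9, 14)
  hex 4: (-4, -9, 13)
  hex 5: (-4, -8, 12)
  hex 6: (-4, -7, 11)
  hex 7: (-5, -6, 11)
  hex 8: (-6, -5, 11)
  hex 9: (-7, -5, 12)
  hex 10: (-8, -5, 13)
  hex 11: (-8, -6, 14)
Sorted: 12 hexes.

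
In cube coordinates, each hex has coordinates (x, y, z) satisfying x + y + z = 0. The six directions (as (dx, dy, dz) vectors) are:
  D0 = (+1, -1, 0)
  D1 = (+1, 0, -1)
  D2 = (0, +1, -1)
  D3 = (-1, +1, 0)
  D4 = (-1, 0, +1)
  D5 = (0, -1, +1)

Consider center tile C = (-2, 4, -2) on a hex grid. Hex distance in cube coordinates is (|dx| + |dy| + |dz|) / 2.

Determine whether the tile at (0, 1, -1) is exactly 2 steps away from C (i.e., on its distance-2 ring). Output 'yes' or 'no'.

Answer: no

Derivation:
|px - cx| = |0 - (-2)| = 2
|py - cy| = |1 - 4| = 3
|pz - cz| = |-1 - (-2)| = 1
distance = (2+3+1)/2 = 6/2 = 3
radius = 2; distance != radius -> no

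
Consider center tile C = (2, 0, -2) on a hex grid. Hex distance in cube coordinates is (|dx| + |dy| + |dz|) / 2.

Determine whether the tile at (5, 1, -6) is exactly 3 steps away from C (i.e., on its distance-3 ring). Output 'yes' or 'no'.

Answer: no

Derivation:
|px - cx| = |5 - 2| = 3
|py - cy| = |1 - 0| = 1
|pz - cz| = |-6 - (-2)| = 4
distance = (3+1+4)/2 = 8/2 = 4
radius = 3; distance != radius -> no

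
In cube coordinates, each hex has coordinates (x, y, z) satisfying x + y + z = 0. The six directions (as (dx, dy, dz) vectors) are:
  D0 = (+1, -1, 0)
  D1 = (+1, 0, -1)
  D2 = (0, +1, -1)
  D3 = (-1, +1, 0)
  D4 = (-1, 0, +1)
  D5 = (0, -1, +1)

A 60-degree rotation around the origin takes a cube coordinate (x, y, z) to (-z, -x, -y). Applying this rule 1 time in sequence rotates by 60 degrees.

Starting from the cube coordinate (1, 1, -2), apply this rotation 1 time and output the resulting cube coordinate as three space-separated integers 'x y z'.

Start: (1, 1, -2)
Step 1: (1, 1, -2) -> (-(-2), -(1), -(1)) = (2, -1, -1)

Answer: 2 -1 -1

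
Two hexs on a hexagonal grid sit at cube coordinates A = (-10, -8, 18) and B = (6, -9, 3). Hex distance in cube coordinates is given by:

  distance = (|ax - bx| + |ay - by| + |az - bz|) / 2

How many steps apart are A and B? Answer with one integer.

Answer: 16

Derivation:
|ax - bx| = |-10 - 6| = 16
|ay - by| = |-8 - (-9)| = 1
|az - bz| = |18 - 3| = 15
distance = (16 + 1 + 15) / 2 = 32 / 2 = 16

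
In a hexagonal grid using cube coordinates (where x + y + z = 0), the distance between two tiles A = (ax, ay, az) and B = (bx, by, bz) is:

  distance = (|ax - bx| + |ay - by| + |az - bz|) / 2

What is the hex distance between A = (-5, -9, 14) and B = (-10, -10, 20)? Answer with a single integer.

Answer: 6

Derivation:
|ax - bx| = |-5 - (-10)| = 5
|ay - by| = |-9 - (-10)| = 1
|az - bz| = |14 - 20| = 6
distance = (5 + 1 + 6) / 2 = 12 / 2 = 6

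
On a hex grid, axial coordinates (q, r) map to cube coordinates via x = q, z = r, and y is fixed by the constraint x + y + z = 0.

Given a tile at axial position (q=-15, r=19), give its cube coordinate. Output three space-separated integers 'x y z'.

Answer: -15 -4 19

Derivation:
x = q = -15
z = r = 19
y = -x - z = -(-15) - (19) = -4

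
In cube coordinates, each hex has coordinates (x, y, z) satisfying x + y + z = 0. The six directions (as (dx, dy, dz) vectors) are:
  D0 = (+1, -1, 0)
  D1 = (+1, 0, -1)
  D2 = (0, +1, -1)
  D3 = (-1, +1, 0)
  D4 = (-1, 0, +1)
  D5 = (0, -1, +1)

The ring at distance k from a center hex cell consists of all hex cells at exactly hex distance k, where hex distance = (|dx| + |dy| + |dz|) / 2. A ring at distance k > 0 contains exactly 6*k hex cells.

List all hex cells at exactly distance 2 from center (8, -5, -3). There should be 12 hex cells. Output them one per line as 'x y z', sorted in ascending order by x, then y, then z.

Walk ring at distance 2 from (8, -5, -3):
Start at center + D4*2 = (6, -5, -1)
  hex 0: (6, -5, -1)
  hex 1: (7, -6, -1)
  hex 2: (8, -7, -1)
  hex 3: (9, -7, -2)
  hex 4: (10, -7, -3)
  hex 5: (10, -6, -4)
  hex 6: (10, -5, -5)
  hex 7: (9, -4, -5)
  hex 8: (8, -3, -5)
  hex 9: (7, -3, -4)
  hex 10: (6, -3, -3)
  hex 11: (6, -4, -2)
Sorted: 12 hexes.

Answer: 6 -5 -1
6 -4 -2
6 -3 -3
7 -6 -1
7 -3 -4
8 -7 -1
8 -3 -5
9 -7 -2
9 -4 -5
10 -7 -3
10 -6 -4
10 -5 -5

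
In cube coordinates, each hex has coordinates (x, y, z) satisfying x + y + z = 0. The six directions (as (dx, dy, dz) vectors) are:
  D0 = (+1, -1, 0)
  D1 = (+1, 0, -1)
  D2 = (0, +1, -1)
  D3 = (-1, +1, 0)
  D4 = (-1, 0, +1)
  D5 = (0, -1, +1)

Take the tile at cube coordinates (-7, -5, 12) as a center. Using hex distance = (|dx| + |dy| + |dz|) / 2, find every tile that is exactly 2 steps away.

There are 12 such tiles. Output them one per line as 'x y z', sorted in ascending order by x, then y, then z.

Walk ring at distance 2 from (-7, -5, 12):
Start at center + D4*2 = (-9, -5, 14)
  hex 0: (-9, -5, 14)
  hex 1: (-8, -6, 14)
  hex 2: (-7, -7, 14)
  hex 3: (-6, -7, 13)
  hex 4: (-5, -7, 12)
  hex 5: (-5, -6, 11)
  hex 6: (-5, -5, 10)
  hex 7: (-6, -4, 10)
  hex 8: (-7, -3, 10)
  hex 9: (-8, -3, 11)
  hex 10: (-9, -3, 12)
  hex 11: (-9, -4, 13)
Sorted: 12 hexes.

Answer: -9 -5 14
-9 -4 13
-9 -3 12
-8 -6 14
-8 -3 11
-7 -7 14
-7 -3 10
-6 -7 13
-6 -4 10
-5 -7 12
-5 -6 11
-5 -5 10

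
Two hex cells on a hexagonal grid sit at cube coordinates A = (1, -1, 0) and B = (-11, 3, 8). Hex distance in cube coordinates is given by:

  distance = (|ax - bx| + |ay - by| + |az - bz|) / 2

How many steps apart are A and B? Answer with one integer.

Answer: 12

Derivation:
|ax - bx| = |1 - (-11)| = 12
|ay - by| = |-1 - 3| = 4
|az - bz| = |0 - 8| = 8
distance = (12 + 4 + 8) / 2 = 24 / 2 = 12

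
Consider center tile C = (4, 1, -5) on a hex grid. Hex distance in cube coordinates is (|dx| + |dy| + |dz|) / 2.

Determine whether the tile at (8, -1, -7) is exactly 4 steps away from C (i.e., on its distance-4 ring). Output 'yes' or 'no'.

|px - cx| = |8 - 4| = 4
|py - cy| = |-1 - 1| = 2
|pz - cz| = |-7 - (-5)| = 2
distance = (4+2+2)/2 = 8/2 = 4
radius = 4; distance == radius -> yes

Answer: yes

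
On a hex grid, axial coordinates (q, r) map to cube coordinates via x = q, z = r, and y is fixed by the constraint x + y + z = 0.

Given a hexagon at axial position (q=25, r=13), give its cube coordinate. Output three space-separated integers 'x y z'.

x = q = 25
z = r = 13
y = -x - z = -(25) - (13) = -38

Answer: 25 -38 13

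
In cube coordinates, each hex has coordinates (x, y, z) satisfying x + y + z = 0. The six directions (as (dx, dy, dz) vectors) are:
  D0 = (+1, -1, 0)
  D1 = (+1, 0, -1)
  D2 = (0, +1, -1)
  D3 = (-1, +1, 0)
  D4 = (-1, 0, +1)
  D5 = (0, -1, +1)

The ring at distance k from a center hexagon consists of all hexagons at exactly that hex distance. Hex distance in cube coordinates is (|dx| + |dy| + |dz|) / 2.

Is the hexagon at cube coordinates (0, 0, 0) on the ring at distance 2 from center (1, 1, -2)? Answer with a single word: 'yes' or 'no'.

Answer: yes

Derivation:
|px - cx| = |0 - 1| = 1
|py - cy| = |0 - 1| = 1
|pz - cz| = |0 - (-2)| = 2
distance = (1+1+2)/2 = 4/2 = 2
radius = 2; distance == radius -> yes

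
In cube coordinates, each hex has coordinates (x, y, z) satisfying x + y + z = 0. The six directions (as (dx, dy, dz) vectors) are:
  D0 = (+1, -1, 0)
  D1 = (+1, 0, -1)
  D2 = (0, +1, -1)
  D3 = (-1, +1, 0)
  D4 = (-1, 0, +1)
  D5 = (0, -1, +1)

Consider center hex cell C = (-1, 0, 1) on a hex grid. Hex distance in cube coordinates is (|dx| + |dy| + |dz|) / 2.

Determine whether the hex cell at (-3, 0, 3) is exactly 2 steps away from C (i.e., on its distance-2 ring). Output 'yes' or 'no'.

Answer: yes

Derivation:
|px - cx| = |-3 - (-1)| = 2
|py - cy| = |0 - 0| = 0
|pz - cz| = |3 - 1| = 2
distance = (2+0+2)/2 = 4/2 = 2
radius = 2; distance == radius -> yes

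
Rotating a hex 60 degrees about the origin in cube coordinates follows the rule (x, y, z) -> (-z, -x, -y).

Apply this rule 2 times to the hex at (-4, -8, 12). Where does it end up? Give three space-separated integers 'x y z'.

Start: (-4, -8, 12)
Step 1: (-4, -8, 12) -> (-(12), -(-4), -(-8)) = (-12, 4, 8)
Step 2: (-12, 4, 8) -> (-(8), -(-12), -(4)) = (-8, 12, -4)

Answer: -8 12 -4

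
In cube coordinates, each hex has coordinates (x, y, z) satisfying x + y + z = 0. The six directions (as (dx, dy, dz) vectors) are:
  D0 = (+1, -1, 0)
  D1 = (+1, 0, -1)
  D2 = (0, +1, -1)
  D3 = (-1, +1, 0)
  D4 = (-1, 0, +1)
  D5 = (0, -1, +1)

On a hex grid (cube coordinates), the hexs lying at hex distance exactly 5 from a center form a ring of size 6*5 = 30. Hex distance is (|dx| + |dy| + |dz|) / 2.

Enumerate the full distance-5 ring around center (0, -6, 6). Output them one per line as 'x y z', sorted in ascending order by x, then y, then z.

Answer: -5 -6 11
-5 -5 10
-5 -4 9
-5 -3 8
-5 -2 7
-5 -1 6
-4 -7 11
-4 -1 5
-3 -8 11
-3 -1 4
-2 -9 11
-2 -1 3
-1 -10 11
-1 -1 2
0 -11 11
0 -1 1
1 -11 10
1 -2 1
2 -11 9
2 -3 1
3 -11 8
3 -4 1
4 -11 7
4 -5 1
5 -11 6
5 -10 5
5 -9 4
5 -8 3
5 -7 2
5 -6 1

Derivation:
Walk ring at distance 5 from (0, -6, 6):
Start at center + D4*5 = (-5, -6, 11)
  hex 0: (-5, -6, 11)
  hex 1: (-4, -7, 11)
  hex 2: (-3, -8, 11)
  hex 3: (-2, -9, 11)
  hex 4: (-1, -10, 11)
  hex 5: (0, -11, 11)
  hex 6: (1, -11, 10)
  hex 7: (2, -11, 9)
  hex 8: (3, -11, 8)
  hex 9: (4, -11, 7)
  hex 10: (5, -11, 6)
  hex 11: (5, -10, 5)
  hex 12: (5, -9, 4)
  hex 13: (5, -8, 3)
  hex 14: (5, -7, 2)
  hex 15: (5, -6, 1)
  hex 16: (4, -5, 1)
  hex 17: (3, -4, 1)
  hex 18: (2, -3, 1)
  hex 19: (1, -2, 1)
  hex 20: (0, -1, 1)
  hex 21: (-1, -1, 2)
  hex 22: (-2, -1, 3)
  hex 23: (-3, -1, 4)
  hex 24: (-4, -1, 5)
  hex 25: (-5, -1, 6)
  hex 26: (-5, -2, 7)
  hex 27: (-5, -3, 8)
  hex 28: (-5, -4, 9)
  hex 29: (-5, -5, 10)
Sorted: 30 hexes.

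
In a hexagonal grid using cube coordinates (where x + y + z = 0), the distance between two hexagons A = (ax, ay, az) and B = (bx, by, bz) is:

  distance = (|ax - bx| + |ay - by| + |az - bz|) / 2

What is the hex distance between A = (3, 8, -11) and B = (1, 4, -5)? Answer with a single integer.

|ax - bx| = |3 - 1| = 2
|ay - by| = |8 - 4| = 4
|az - bz| = |-11 - (-5)| = 6
distance = (2 + 4 + 6) / 2 = 12 / 2 = 6

Answer: 6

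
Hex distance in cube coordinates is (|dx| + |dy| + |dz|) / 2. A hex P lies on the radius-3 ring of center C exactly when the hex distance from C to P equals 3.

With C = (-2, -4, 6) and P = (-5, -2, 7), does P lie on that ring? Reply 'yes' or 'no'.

Answer: yes

Derivation:
|px - cx| = |-5 - (-2)| = 3
|py - cy| = |-2 - (-4)| = 2
|pz - cz| = |7 - 6| = 1
distance = (3+2+1)/2 = 6/2 = 3
radius = 3; distance == radius -> yes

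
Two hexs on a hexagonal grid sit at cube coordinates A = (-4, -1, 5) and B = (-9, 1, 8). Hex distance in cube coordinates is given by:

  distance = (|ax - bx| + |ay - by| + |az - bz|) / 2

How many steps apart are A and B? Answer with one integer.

Answer: 5

Derivation:
|ax - bx| = |-4 - (-9)| = 5
|ay - by| = |-1 - 1| = 2
|az - bz| = |5 - 8| = 3
distance = (5 + 2 + 3) / 2 = 10 / 2 = 5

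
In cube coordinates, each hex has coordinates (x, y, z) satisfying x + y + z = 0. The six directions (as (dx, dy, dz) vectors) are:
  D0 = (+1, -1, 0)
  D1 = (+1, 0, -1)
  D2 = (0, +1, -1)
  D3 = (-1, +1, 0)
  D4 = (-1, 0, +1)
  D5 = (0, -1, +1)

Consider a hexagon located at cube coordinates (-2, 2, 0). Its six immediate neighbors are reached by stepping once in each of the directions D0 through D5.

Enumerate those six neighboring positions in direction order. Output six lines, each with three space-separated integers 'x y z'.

Answer: -1 1 0
-1 2 -1
-2 3 -1
-3 3 0
-3 2 1
-2 1 1

Derivation:
Center: (-2, 2, 0). Add each direction:
  D0: (-2, 2, 0) + (1, -1, 0) = (-1, 1, 0)
  D1: (-2, 2, 0) + (1, 0, -1) = (-1, 2, -1)
  D2: (-2, 2, 0) + (0, 1, -1) = (-2, 3, -1)
  D3: (-2, 2, 0) + (-1, 1, 0) = (-3, 3, 0)
  D4: (-2, 2, 0) + (-1, 0, 1) = (-3, 2, 1)
  D5: (-2, 2, 0) + (0, -1, 1) = (-2, 1, 1)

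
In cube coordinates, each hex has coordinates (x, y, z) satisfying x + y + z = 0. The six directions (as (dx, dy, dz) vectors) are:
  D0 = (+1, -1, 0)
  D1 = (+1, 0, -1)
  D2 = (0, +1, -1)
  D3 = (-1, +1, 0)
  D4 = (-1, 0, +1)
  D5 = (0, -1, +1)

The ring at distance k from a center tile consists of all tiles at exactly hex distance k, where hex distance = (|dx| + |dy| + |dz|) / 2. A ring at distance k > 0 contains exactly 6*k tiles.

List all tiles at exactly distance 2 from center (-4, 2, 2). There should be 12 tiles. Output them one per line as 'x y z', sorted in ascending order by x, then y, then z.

Walk ring at distance 2 from (-4, 2, 2):
Start at center + D4*2 = (-6, 2, 4)
  hex 0: (-6, 2, 4)
  hex 1: (-5, 1, 4)
  hex 2: (-4, 0, 4)
  hex 3: (-3, 0, 3)
  hex 4: (-2, 0, 2)
  hex 5: (-2, 1, 1)
  hex 6: (-2, 2, 0)
  hex 7: (-3, 3, 0)
  hex 8: (-4, 4, 0)
  hex 9: (-5, 4, 1)
  hex 10: (-6, 4, 2)
  hex 11: (-6, 3, 3)
Sorted: 12 hexes.

Answer: -6 2 4
-6 3 3
-6 4 2
-5 1 4
-5 4 1
-4 0 4
-4 4 0
-3 0 3
-3 3 0
-2 0 2
-2 1 1
-2 2 0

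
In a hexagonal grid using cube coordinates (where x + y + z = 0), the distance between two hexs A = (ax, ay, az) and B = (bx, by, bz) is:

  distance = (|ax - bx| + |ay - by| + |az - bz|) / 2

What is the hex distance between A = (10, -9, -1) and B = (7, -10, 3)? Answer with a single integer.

Answer: 4

Derivation:
|ax - bx| = |10 - 7| = 3
|ay - by| = |-9 - (-10)| = 1
|az - bz| = |-1 - 3| = 4
distance = (3 + 1 + 4) / 2 = 8 / 2 = 4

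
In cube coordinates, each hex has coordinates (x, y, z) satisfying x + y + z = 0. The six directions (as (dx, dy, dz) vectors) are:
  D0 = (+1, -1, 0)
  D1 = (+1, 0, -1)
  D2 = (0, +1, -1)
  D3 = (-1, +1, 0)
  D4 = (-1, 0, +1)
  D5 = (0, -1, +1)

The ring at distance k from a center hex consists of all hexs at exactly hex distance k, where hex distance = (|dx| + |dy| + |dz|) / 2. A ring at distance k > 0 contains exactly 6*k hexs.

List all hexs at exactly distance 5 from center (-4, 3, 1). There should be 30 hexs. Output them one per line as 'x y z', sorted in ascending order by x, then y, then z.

Walk ring at distance 5 from (-4, 3, 1):
Start at center + D4*5 = (-9, 3, 6)
  hex 0: (-9, 3, 6)
  hex 1: (-8, 2, 6)
  hex 2: (-7, 1, 6)
  hex 3: (-6, 0, 6)
  hex 4: (-5, -1, 6)
  hex 5: (-4, -2, 6)
  hex 6: (-3, -2, 5)
  hex 7: (-2, -2, 4)
  hex 8: (-1, -2, 3)
  hex 9: (0, -2, 2)
  hex 10: (1, -2, 1)
  hex 11: (1, -1, 0)
  hex 12: (1, 0, -1)
  hex 13: (1, 1, -2)
  hex 14: (1, 2, -3)
  hex 15: (1, 3, -4)
  hex 16: (0, 4, -4)
  hex 17: (-1, 5, -4)
  hex 18: (-2, 6, -4)
  hex 19: (-3, 7, -4)
  hex 20: (-4, 8, -4)
  hex 21: (-5, 8, -3)
  hex 22: (-6, 8, -2)
  hex 23: (-7, 8, -1)
  hex 24: (-8, 8, 0)
  hex 25: (-9, 8, 1)
  hex 26: (-9, 7, 2)
  hex 27: (-9, 6, 3)
  hex 28: (-9, 5, 4)
  hex 29: (-9, 4, 5)
Sorted: 30 hexes.

Answer: -9 3 6
-9 4 5
-9 5 4
-9 6 3
-9 7 2
-9 8 1
-8 2 6
-8 8 0
-7 1 6
-7 8 -1
-6 0 6
-6 8 -2
-5 -1 6
-5 8 -3
-4 -2 6
-4 8 -4
-3 -2 5
-3 7 -4
-2 -2 4
-2 6 -4
-1 -2 3
-1 5 -4
0 -2 2
0 4 -4
1 -2 1
1 -1 0
1 0 -1
1 1 -2
1 2 -3
1 3 -4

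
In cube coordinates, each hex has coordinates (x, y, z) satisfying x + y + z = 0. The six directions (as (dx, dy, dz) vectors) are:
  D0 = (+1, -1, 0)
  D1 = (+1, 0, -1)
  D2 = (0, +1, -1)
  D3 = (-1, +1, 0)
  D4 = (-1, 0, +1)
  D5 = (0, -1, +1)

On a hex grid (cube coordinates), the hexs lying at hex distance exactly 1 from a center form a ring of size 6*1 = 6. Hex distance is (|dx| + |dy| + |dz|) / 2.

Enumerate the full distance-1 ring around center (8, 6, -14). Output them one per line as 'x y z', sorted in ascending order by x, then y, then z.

Answer: 7 6 -13
7 7 -14
8 5 -13
8 7 -15
9 5 -14
9 6 -15

Derivation:
Walk ring at distance 1 from (8, 6, -14):
Start at center + D4*1 = (7, 6, -13)
  hex 0: (7, 6, -13)
  hex 1: (8, 5, -13)
  hex 2: (9, 5, -14)
  hex 3: (9, 6, -15)
  hex 4: (8, 7, -15)
  hex 5: (7, 7, -14)
Sorted: 6 hexes.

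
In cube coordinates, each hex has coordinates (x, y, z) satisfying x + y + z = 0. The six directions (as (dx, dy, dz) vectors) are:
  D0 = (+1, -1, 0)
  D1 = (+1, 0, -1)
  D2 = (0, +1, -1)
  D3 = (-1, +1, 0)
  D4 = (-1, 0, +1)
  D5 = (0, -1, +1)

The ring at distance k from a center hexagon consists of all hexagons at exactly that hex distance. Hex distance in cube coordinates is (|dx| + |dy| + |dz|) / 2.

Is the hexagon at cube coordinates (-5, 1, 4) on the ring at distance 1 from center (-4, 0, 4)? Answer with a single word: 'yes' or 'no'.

|px - cx| = |-5 - (-4)| = 1
|py - cy| = |1 - 0| = 1
|pz - cz| = |4 - 4| = 0
distance = (1+1+0)/2 = 2/2 = 1
radius = 1; distance == radius -> yes

Answer: yes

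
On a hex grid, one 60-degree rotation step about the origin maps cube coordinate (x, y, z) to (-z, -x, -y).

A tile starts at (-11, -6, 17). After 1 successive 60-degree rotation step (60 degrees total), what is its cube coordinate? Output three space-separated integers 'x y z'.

Start: (-11, -6, 17)
Step 1: (-11, -6, 17) -> (-(17), -(-11), -(-6)) = (-17, 11, 6)

Answer: -17 11 6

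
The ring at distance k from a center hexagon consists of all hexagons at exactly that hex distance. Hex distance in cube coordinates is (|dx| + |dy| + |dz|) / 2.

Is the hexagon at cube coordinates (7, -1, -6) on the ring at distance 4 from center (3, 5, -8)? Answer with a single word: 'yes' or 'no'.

|px - cx| = |7 - 3| = 4
|py - cy| = |-1 - 5| = 6
|pz - cz| = |-6 - (-8)| = 2
distance = (4+6+2)/2 = 12/2 = 6
radius = 4; distance != radius -> no

Answer: no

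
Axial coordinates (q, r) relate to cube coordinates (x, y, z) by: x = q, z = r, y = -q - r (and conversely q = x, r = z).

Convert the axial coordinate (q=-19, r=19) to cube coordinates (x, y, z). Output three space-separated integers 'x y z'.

x = q = -19
z = r = 19
y = -x - z = -(-19) - (19) = 0

Answer: -19 0 19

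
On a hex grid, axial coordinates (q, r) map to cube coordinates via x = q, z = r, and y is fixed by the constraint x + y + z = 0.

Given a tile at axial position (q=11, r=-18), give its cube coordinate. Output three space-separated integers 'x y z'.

Answer: 11 7 -18

Derivation:
x = q = 11
z = r = -18
y = -x - z = -(11) - (-18) = 7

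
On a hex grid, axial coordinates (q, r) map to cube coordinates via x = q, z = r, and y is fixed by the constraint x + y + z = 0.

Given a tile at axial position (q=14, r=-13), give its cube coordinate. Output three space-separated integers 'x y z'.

Answer: 14 -1 -13

Derivation:
x = q = 14
z = r = -13
y = -x - z = -(14) - (-13) = -1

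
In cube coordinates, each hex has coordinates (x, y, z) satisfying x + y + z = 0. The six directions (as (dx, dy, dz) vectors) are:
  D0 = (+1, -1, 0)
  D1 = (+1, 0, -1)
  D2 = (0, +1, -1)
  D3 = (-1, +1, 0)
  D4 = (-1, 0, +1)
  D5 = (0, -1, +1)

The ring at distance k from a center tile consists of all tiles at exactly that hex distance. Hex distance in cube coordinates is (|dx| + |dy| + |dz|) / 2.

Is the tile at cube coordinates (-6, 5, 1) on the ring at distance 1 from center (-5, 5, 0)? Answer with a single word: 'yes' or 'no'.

Answer: yes

Derivation:
|px - cx| = |-6 - (-5)| = 1
|py - cy| = |5 - 5| = 0
|pz - cz| = |1 - 0| = 1
distance = (1+0+1)/2 = 2/2 = 1
radius = 1; distance == radius -> yes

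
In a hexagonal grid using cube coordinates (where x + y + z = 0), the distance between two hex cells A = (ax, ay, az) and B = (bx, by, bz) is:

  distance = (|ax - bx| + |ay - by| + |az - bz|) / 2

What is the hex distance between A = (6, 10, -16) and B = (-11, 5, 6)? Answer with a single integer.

Answer: 22

Derivation:
|ax - bx| = |6 - (-11)| = 17
|ay - by| = |10 - 5| = 5
|az - bz| = |-16 - 6| = 22
distance = (17 + 5 + 22) / 2 = 44 / 2 = 22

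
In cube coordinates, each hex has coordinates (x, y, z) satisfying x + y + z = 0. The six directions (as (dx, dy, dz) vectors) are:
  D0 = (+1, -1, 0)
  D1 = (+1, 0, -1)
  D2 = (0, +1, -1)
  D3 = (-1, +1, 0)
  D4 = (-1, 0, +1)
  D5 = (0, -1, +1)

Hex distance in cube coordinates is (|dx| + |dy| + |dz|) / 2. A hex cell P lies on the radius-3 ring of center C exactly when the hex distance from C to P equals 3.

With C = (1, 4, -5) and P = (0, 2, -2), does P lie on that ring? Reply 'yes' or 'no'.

|px - cx| = |0 - 1| = 1
|py - cy| = |2 - 4| = 2
|pz - cz| = |-2 - (-5)| = 3
distance = (1+2+3)/2 = 6/2 = 3
radius = 3; distance == radius -> yes

Answer: yes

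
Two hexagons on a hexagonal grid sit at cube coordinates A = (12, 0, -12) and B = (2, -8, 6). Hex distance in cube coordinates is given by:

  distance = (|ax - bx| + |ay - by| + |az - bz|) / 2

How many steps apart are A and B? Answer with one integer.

Answer: 18

Derivation:
|ax - bx| = |12 - 2| = 10
|ay - by| = |0 - (-8)| = 8
|az - bz| = |-12 - 6| = 18
distance = (10 + 8 + 18) / 2 = 36 / 2 = 18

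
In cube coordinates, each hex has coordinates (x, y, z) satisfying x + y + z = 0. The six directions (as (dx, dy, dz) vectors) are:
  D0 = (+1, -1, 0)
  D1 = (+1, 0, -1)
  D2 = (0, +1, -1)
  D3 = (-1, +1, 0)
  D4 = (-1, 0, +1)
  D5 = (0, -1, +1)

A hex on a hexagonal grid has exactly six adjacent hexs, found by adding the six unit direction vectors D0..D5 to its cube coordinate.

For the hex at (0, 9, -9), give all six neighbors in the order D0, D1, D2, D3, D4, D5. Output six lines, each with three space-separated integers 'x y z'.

Center: (0, 9, -9). Add each direction:
  D0: (0, 9, -9) + (1, -1, 0) = (1, 8, -9)
  D1: (0, 9, -9) + (1, 0, -1) = (1, 9, -10)
  D2: (0, 9, -9) + (0, 1, -1) = (0, 10, -10)
  D3: (0, 9, -9) + (-1, 1, 0) = (-1, 10, -9)
  D4: (0, 9, -9) + (-1, 0, 1) = (-1, 9, -8)
  D5: (0, 9, -9) + (0, -1, 1) = (0, 8, -8)

Answer: 1 8 -9
1 9 -10
0 10 -10
-1 10 -9
-1 9 -8
0 8 -8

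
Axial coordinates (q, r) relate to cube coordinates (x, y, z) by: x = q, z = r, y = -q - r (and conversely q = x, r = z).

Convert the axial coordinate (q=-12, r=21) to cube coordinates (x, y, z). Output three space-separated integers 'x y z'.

x = q = -12
z = r = 21
y = -x - z = -(-12) - (21) = -9

Answer: -12 -9 21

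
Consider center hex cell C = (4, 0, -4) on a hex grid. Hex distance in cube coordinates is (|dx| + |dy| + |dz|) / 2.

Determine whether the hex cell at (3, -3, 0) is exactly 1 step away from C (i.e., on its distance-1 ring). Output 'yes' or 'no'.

Answer: no

Derivation:
|px - cx| = |3 - 4| = 1
|py - cy| = |-3 - 0| = 3
|pz - cz| = |0 - (-4)| = 4
distance = (1+3+4)/2 = 8/2 = 4
radius = 1; distance != radius -> no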